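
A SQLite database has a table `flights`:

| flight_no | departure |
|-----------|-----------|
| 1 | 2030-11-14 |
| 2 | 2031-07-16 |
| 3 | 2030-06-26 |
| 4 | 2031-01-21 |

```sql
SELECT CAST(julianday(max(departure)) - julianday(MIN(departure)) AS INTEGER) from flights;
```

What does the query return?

385

MIN = 2030-06-26, MAX = 2031-07-16.
4 days remain in June 2030 after the 26th (30 − 26).
Full months from July 2030 through June 2031 contribute their day counts.
Then 16 days into July 2031.
Total: 4 + 31 + 31 + 30 + 31 + 30 + 31 + 31 + 28 + 31 + 30 + 31 + 30 + 16 = 385.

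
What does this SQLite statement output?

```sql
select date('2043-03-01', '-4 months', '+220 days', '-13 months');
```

Adding -4 months to 2043-03-01 gives 2042-11-01.
Applying '+220 days' to 2042-11-01: counting 220 days forward gives 2043-06-09.
Adding -13 months to 2043-06-09 gives 2042-05-09.

2042-05-09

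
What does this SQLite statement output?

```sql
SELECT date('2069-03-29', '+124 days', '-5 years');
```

Applying '+124 days' to 2069-03-29: counting 124 days forward gives 2069-07-31.
Adding -5 years to 2069-07-31 gives 2064-07-31.

2064-07-31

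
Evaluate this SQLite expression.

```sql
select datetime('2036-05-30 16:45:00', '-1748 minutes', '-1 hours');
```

2036-05-29 10:37:00

1748 minutes = 29h 8m; -1748 minutes from 2036-05-30 16:45:00 is 2036-05-29 11:37:00 (crosses midnight).
-1 hours from 2036-05-29 11:37:00 is 2036-05-29 10:37:00.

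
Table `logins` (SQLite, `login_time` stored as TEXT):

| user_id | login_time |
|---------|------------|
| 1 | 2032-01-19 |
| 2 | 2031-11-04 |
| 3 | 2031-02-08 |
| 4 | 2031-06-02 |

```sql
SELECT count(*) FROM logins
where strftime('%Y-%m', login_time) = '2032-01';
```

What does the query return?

1

Rows with year-month 2032-01: 2032-01-19 → 1.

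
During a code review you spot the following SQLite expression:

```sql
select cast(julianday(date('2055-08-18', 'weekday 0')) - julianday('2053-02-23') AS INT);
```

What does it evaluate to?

910

`weekday 0` advances to the next Sunday; 2055-08-18 is a Wednesday, so it moves forward to 2055-08-22.
5 days remain in February 2053 after the 23rd (28 − 23).
Full months from March 2053 through July 2055 contribute their day counts.
Then 22 days into August 2055.
Total: 5 + 31 + 30 + 31 + 30 + 31 + 31 + 30 + 31 + 30 + 31 + 31 + 28 + 31 + 30 + 31 + 30 + 31 + 31 + 30 + 31 + 30 + 31 + 31 + 28 + 31 + 30 + 31 + 30 + 31 + 22 = 910.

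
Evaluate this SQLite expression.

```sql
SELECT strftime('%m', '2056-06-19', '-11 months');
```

First apply '-11 months': 2056-06-19 → 2055-07-19.
`%m` extracts the 2-digit month (01-12): 07.

07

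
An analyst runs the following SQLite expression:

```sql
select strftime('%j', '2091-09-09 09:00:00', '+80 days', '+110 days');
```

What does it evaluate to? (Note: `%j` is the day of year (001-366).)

077

First apply '+80 days', '+110 days': 2091-09-09 09:00:00 → 2092-03-17 09:00:00.
Day-of-year for 2092-03-17: days since 2092-01-01 inclusive = 77, zero-padded to 077.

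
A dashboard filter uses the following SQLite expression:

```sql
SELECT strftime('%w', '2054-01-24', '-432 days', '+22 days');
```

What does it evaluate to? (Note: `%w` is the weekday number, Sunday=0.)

2

First apply '-432 days', '+22 days': 2054-01-24 → 2052-12-10.
2052-12-10 is a Tuesday; with Sunday=0 that is 2.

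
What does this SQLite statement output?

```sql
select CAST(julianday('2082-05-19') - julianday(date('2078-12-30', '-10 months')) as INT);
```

1539

Adding -10 months to 2078-12-30 targets 2078-02-30. February 2078 has only 28 days, so SQLite normalizes the 2-day overflow forward to 2078-03-02.
29 days remain in March 2078 after the 2nd (31 − 2).
Full months from April 2078 through April 2082 contribute their day counts.
Then 19 days into May 2082.
Total: 29 + 30 + 31 + 30 + 31 + 31 + 30 + 31 + 30 + 31 + 31 + 28 + 31 + 30 + 31 + 30 + 31 + 31 + 30 + 31 + 30 + 31 + 31 + 29 + 31 + 30 + 31 + 30 + 31 + 31 + 30 + 31 + 30 + 31 + 31 + 28 + 31 + 30 + 31 + 30 + 31 + 31 + 30 + 31 + 30 + 31 + 31 + 28 + 31 + 30 + 19 = 1539.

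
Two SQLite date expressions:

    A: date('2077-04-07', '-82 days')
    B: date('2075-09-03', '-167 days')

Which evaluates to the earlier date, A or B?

B

A = 2077-01-15.
B = 2075-03-20.
B is earlier.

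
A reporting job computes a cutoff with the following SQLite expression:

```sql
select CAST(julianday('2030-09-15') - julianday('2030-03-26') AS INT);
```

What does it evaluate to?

5 days remain in March 2030 after the 26th (31 − 26).
April 2030: 30 days.
May 2030: 31 days.
June 2030: 30 days.
July 2030: 31 days.
August 2030: 31 days.
Then 15 days into September 2030.
Total: 5 + 30 + 31 + 30 + 31 + 31 + 15 = 173.

173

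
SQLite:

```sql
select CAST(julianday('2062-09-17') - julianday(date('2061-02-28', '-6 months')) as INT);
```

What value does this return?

Adding -6 months to 2061-02-28 gives 2060-08-28.
3 days remain in August 2060 after the 28th (31 − 28).
Full months from September 2060 through August 2062 contribute their day counts.
Then 17 days into September 2062.
Total: 3 + 30 + 31 + 30 + 31 + 31 + 28 + 31 + 30 + 31 + 30 + 31 + 31 + 30 + 31 + 30 + 31 + 31 + 28 + 31 + 30 + 31 + 30 + 31 + 31 + 17 = 750.

750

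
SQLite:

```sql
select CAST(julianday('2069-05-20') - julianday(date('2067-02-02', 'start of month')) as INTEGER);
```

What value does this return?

`start of month` rewinds 2067-02-02 to 2067-02-01.
27 days remain in February 2067 after the 1st (28 − 1).
Full months from March 2067 through April 2069 contribute their day counts.
Then 20 days into May 2069.
Total: 27 + 31 + 30 + 31 + 30 + 31 + 31 + 30 + 31 + 30 + 31 + 31 + 29 + 31 + 30 + 31 + 30 + 31 + 31 + 30 + 31 + 30 + 31 + 31 + 28 + 31 + 30 + 20 = 839.

839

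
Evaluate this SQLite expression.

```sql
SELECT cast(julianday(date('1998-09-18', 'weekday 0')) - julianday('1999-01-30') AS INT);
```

-132

`weekday 0` advances to the next Sunday; 1998-09-18 is a Friday, so it moves forward to 1998-09-20.
10 days remain in September 1998 after the 20th (30 − 20).
October 1998: 31 days.
November 1998: 30 days.
December 1998: 31 days.
Then 30 days into January 1999.
Total: 10 + 31 + 30 + 31 + 30 = 132.
The subtraction is earlier − later, so the result is −132 → -132.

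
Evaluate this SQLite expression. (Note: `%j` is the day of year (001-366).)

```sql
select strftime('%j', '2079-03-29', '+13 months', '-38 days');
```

First apply '+13 months', '-38 days': 2079-03-29 → 2080-03-22.
Day-of-year for 2080-03-22: days since 2080-01-01 inclusive = 82, zero-padded to 082.

082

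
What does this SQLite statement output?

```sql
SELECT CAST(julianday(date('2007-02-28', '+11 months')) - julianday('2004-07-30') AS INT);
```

Adding +11 months to 2007-02-28 gives 2008-01-28.
1 day remains in July 2004 after the 30th (31 − 30).
Full months from August 2004 through December 2007 contribute their day counts.
Then 28 days into January 2008.
Total: 1 + 31 + 30 + 31 + 30 + 31 + 31 + 28 + 31 + 30 + 31 + 30 + 31 + 31 + 30 + 31 + 30 + 31 + 31 + 28 + 31 + 30 + 31 + 30 + 31 + 31 + 30 + 31 + 30 + 31 + 31 + 28 + 31 + 30 + 31 + 30 + 31 + 31 + 30 + 31 + 30 + 31 + 28 = 1277.

1277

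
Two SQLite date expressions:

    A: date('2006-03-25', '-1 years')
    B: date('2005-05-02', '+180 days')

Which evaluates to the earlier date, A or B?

A = 2005-03-25.
B = 2005-10-29.
A is earlier.

A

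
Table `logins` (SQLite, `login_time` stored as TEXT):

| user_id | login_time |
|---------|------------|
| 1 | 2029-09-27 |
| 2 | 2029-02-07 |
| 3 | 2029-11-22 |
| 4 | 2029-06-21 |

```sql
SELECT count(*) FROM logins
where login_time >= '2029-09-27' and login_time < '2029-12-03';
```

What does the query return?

Rows in [2029-09-27, 2029-12-03): 2029-09-27, 2029-11-22 → 2 rows.

2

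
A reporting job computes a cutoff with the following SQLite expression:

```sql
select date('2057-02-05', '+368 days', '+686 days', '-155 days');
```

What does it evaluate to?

Applying '+368 days' to 2057-02-05: counting 368 days forward gives 2058-02-08.
Applying '+686 days' to 2058-02-08: counting 686 days forward gives 2059-12-26.
Applying '-155 days' to 2059-12-26: counting 155 days back gives 2059-07-24.

2059-07-24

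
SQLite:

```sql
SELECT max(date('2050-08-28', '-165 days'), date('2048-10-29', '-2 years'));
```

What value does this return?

2050-03-16

date('2050-08-28', '-165 days') → 2050-03-16.
date('2048-10-29', '-2 years') → 2046-10-29.
Later of the two is 2050-03-16.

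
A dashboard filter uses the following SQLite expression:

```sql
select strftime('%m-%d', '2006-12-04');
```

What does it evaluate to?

12-04

`%m-%d` extracts the month-day: 12-04.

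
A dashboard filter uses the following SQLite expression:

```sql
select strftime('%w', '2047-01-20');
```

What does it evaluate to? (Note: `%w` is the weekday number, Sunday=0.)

2047-01-20 is a Sunday; with Sunday=0 that is 0.

0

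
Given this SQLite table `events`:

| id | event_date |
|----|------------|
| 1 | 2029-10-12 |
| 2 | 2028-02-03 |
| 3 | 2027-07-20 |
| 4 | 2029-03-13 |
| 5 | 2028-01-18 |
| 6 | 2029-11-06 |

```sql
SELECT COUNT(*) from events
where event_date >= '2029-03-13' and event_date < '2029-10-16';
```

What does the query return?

2

Rows in [2029-03-13, 2029-10-16): 2029-10-12, 2029-03-13 → 2 rows.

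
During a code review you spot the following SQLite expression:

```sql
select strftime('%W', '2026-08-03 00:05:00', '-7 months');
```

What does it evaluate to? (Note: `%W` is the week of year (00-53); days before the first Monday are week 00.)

First apply '-7 months': 2026-08-03 00:05:00 → 2026-01-03 00:05:00.
2026-01-03 is a Saturday. SQLite's %W counts Mondays since the year started; the result is 00.

00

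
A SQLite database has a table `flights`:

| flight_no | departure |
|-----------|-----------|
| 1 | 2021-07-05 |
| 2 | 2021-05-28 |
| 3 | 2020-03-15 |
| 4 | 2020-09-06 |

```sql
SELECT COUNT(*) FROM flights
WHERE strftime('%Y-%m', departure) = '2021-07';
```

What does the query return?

Rows with year-month 2021-07: 2021-07-05 → 1.

1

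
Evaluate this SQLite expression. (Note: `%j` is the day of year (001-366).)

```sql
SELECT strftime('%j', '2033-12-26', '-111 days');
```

First apply '-111 days': 2033-12-26 → 2033-09-06.
Day-of-year for 2033-09-06: days since 2033-01-01 inclusive = 249, zero-padded to 249.

249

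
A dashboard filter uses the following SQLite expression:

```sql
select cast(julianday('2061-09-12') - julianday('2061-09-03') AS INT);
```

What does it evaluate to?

Both dates are in September 2061: 12 − 3 = 9.

9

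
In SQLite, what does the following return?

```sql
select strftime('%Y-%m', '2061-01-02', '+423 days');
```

2062-03

First apply '+423 days': 2061-01-02 → 2062-03-01.
`%Y-%m` extracts the year-month: 2062-03.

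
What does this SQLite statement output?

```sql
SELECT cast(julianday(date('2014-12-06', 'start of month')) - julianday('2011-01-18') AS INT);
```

`start of month` rewinds 2014-12-06 to 2014-12-01.
13 days remain in January 2011 after the 18th (31 − 18).
Full months from February 2011 through November 2014 contribute their day counts.
Then 1 day into December 2014.
Total: 13 + 28 + 31 + 30 + 31 + 30 + 31 + 31 + 30 + 31 + 30 + 31 + 31 + 29 + 31 + 30 + 31 + 30 + 31 + 31 + 30 + 31 + 30 + 31 + 31 + 28 + 31 + 30 + 31 + 30 + 31 + 31 + 30 + 31 + 30 + 31 + 31 + 28 + 31 + 30 + 31 + 30 + 31 + 31 + 30 + 31 + 30 + 1 = 1413.

1413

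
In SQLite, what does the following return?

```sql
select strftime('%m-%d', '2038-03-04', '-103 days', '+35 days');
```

12-26

First apply '-103 days', '+35 days': 2038-03-04 → 2037-12-26.
`%m-%d` extracts the month-day: 12-26.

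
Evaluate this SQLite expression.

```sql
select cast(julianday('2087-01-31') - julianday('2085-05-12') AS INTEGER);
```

19 days remain in May 2085 after the 12th (31 − 12).
Full months from June 2085 through December 2086 contribute their day counts.
Then 31 days into January 2087.
Total: 19 + 30 + 31 + 31 + 30 + 31 + 30 + 31 + 31 + 28 + 31 + 30 + 31 + 30 + 31 + 31 + 30 + 31 + 30 + 31 + 31 = 629.

629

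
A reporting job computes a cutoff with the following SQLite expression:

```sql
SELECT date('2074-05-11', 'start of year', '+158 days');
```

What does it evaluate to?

2074-06-08

`start of year` rewinds 2074-05-11 to 2074-01-01.
Applying '+158 days' to 2074-01-01: counting 158 days forward gives 2074-06-08.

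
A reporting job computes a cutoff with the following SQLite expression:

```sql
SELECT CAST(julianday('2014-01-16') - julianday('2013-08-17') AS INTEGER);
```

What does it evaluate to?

14 days remain in August 2013 after the 17th (31 − 17).
September 2013: 30 days.
October 2013: 31 days.
November 2013: 30 days.
December 2013: 31 days.
Then 16 days into January 2014.
Total: 14 + 30 + 31 + 30 + 31 + 16 = 152.

152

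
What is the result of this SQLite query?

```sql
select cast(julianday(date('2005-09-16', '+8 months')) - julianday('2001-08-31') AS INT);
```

Adding +8 months to 2005-09-16 gives 2006-05-16.
0 days remain in August 2001 after the 31st (31 − 31).
Full months from September 2001 through April 2006 contribute their day counts.
Then 16 days into May 2006.
Total: 0 + 30 + 31 + 30 + 31 + 31 + 28 + 31 + 30 + 31 + 30 + 31 + 31 + 30 + 31 + 30 + 31 + 31 + 28 + 31 + 30 + 31 + 30 + 31 + 31 + 30 + 31 + 30 + 31 + 31 + 29 + 31 + 30 + 31 + 30 + 31 + 31 + 30 + 31 + 30 + 31 + 31 + 28 + 31 + 30 + 31 + 30 + 31 + 31 + 30 + 31 + 30 + 31 + 31 + 28 + 31 + 30 + 16 = 1719.

1719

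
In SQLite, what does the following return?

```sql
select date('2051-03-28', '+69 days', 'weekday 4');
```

2051-06-08

Applying '+69 days' to 2051-03-28: counting 69 days forward gives 2051-06-05.
`weekday 4` advances to the next Thursday; 2051-06-05 is a Monday, so it moves forward to 2051-06-08.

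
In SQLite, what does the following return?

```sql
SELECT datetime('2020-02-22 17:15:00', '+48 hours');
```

2020-02-24 17:15:00

+48 hours from 2020-02-22 17:15:00 is 2020-02-24 17:15:00 (crosses midnight).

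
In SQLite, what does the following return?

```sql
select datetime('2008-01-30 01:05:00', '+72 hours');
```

2008-02-02 01:05:00

+72 hours from 2008-01-30 01:05:00 is 2008-02-02 01:05:00 (crosses midnight).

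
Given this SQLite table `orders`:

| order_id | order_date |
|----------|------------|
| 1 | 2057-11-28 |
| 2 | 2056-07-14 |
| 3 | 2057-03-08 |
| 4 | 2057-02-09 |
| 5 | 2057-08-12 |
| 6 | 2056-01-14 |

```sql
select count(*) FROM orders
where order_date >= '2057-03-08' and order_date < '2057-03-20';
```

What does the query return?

1

Rows in [2057-03-08, 2057-03-20): 2057-03-08 → 1 row.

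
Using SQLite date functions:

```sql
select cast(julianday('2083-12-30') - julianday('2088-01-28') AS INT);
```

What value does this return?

1 day remains in December 2083 after the 30th (31 − 30).
Full months from January 2084 through December 2087 contribute their day counts.
Then 28 days into January 2088.
Total: 1 + 31 + 29 + 31 + 30 + 31 + 30 + 31 + 31 + 30 + 31 + 30 + 31 + 31 + 28 + 31 + 30 + 31 + 30 + 31 + 31 + 30 + 31 + 30 + 31 + 31 + 28 + 31 + 30 + 31 + 30 + 31 + 31 + 30 + 31 + 30 + 31 + 31 + 28 + 31 + 30 + 31 + 30 + 31 + 31 + 30 + 31 + 30 + 31 + 28 = 1490.
The subtraction is earlier − later, so the result is −1490 → -1490.

-1490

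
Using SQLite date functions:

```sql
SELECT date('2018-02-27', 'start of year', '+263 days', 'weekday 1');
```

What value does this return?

`start of year` rewinds 2018-02-27 to 2018-01-01.
Applying '+263 days' to 2018-01-01: counting 263 days forward gives 2018-09-21.
`weekday 1` advances to the next Monday; 2018-09-21 is a Friday, so it moves forward to 2018-09-24.

2018-09-24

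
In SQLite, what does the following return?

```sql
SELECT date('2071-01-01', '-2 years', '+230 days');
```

2069-08-19

Adding -2 years to 2071-01-01 gives 2069-01-01.
Applying '+230 days' to 2069-01-01: counting 230 days forward gives 2069-08-19.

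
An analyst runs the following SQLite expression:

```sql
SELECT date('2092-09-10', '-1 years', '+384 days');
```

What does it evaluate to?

Adding -1 year to 2092-09-10 gives 2091-09-10.
Applying '+384 days' to 2091-09-10: counting 384 days forward gives 2092-09-28.

2092-09-28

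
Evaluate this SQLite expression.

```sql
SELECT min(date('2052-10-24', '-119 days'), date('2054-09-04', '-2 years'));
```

2052-06-27

date('2052-10-24', '-119 days') → 2052-06-27.
date('2054-09-04', '-2 years') → 2052-09-04.
Earlier of the two is 2052-06-27.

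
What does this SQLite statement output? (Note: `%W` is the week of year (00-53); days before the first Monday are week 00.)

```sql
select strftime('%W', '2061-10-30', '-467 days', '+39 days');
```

First apply '-467 days', '+39 days': 2061-10-30 → 2060-08-28.
2060-08-28 is a Saturday. SQLite's %W counts Mondays since the year started; the result is 34.

34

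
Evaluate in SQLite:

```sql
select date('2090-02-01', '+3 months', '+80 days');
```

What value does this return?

2090-07-20

Adding +3 months to 2090-02-01 gives 2090-05-01.
Applying '+80 days' to 2090-05-01: counting 80 days forward gives 2090-07-20.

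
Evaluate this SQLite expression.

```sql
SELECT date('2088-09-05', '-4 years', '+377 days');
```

Adding -4 years to 2088-09-05 gives 2084-09-05.
Applying '+377 days' to 2084-09-05: counting 377 days forward gives 2085-09-17.

2085-09-17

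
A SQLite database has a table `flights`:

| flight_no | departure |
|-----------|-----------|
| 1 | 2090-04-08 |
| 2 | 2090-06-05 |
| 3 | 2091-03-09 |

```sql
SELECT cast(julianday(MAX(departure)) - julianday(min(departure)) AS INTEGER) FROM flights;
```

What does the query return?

MIN = 2090-04-08, MAX = 2091-03-09.
22 days remain in April 2090 after the 8th (30 − 8).
Full months from May 2090 through February 2091 contribute their day counts.
Then 9 days into March 2091.
Total: 22 + 31 + 30 + 31 + 31 + 30 + 31 + 30 + 31 + 31 + 28 + 9 = 335.

335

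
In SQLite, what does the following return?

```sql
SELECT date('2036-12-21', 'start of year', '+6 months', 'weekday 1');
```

`start of year` rewinds 2036-12-21 to 2036-01-01.
Adding +6 months to 2036-01-01 gives 2036-07-01.
`weekday 1` advances to the next Monday; 2036-07-01 is a Tuesday, so it moves forward to 2036-07-07.

2036-07-07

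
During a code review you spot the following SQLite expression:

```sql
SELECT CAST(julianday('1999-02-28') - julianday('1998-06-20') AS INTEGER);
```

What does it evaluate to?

10 days remain in June 1998 after the 20th (30 − 20).
Full months from July 1998 through January 1999 contribute their day counts.
Then 28 days into February 1999.
Total: 10 + 31 + 31 + 30 + 31 + 30 + 31 + 31 + 28 = 253.

253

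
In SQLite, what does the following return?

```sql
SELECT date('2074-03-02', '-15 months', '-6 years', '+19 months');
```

2068-07-02

Adding -15 months to 2074-03-02 gives 2072-12-02.
Adding -6 years to 2072-12-02 gives 2066-12-02.
Adding +19 months to 2066-12-02 gives 2068-07-02.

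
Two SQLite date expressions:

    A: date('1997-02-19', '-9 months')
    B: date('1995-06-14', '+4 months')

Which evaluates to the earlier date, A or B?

A = 1996-05-19.
B = 1995-10-14.
B is earlier.

B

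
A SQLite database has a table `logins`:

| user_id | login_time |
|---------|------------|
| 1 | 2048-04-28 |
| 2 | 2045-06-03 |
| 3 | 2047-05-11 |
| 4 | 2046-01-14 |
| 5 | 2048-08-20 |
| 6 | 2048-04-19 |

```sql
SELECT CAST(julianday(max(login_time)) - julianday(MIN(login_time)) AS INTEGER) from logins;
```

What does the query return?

1174

MIN = 2045-06-03, MAX = 2048-08-20.
27 days remain in June 2045 after the 3rd (30 − 3).
Full months from July 2045 through July 2048 contribute their day counts.
Then 20 days into August 2048.
Total: 27 + 31 + 31 + 30 + 31 + 30 + 31 + 31 + 28 + 31 + 30 + 31 + 30 + 31 + 31 + 30 + 31 + 30 + 31 + 31 + 28 + 31 + 30 + 31 + 30 + 31 + 31 + 30 + 31 + 30 + 31 + 31 + 29 + 31 + 30 + 31 + 30 + 31 + 20 = 1174.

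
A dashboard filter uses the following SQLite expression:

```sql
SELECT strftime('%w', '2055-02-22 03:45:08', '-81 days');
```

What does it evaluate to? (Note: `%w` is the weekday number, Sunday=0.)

First apply '-81 days': 2055-02-22 03:45:08 → 2054-12-03 03:45:08.
2054-12-03 is a Thursday; with Sunday=0 that is 4.

4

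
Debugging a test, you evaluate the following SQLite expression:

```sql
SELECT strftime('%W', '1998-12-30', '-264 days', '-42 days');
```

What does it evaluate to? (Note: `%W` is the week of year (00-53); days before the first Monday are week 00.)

First apply '-264 days', '-42 days': 1998-12-30 → 1998-02-27.
1998-02-27 is a Friday. SQLite's %W counts Mondays since the year started; the result is 08.

08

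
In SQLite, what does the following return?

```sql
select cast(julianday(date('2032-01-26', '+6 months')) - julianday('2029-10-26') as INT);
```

Adding +6 months to 2032-01-26 gives 2032-07-26.
5 days remain in October 2029 after the 26th (31 − 26).
Full months from November 2029 through June 2032 contribute their day counts.
Then 26 days into July 2032.
Total: 5 + 30 + 31 + 31 + 28 + 31 + 30 + 31 + 30 + 31 + 31 + 30 + 31 + 30 + 31 + 31 + 28 + 31 + 30 + 31 + 30 + 31 + 31 + 30 + 31 + 30 + 31 + 31 + 29 + 31 + 30 + 31 + 30 + 26 = 1004.

1004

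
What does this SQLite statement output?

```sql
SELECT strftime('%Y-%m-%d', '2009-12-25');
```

`%Y-%m-%d` extracts the ISO date: 2009-12-25.

2009-12-25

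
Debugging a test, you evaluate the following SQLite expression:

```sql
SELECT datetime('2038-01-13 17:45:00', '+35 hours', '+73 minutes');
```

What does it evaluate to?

2038-01-15 05:58:00

+35 hours from 2038-01-13 17:45:00 is 2038-01-15 04:45:00 (crosses midnight).
73 minutes = 1h 13m; +73 minutes from 2038-01-15 04:45:00 is 2038-01-15 05:58:00.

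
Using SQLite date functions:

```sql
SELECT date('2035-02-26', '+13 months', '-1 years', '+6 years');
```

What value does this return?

2041-03-26

Adding +13 months to 2035-02-26 gives 2036-03-26.
Adding -1 year to 2036-03-26 gives 2035-03-26.
Adding +6 years to 2035-03-26 gives 2041-03-26.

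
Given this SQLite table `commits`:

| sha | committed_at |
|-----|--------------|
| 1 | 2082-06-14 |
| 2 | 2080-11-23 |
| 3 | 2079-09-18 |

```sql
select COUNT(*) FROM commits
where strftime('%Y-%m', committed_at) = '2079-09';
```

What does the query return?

1

Rows with year-month 2079-09: 2079-09-18 → 1.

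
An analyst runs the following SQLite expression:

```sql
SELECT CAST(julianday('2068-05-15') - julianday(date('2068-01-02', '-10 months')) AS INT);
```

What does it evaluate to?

Adding -10 months to 2068-01-02 gives 2067-03-02.
29 days remain in March 2067 after the 2nd (31 − 2).
Full months from April 2067 through April 2068 contribute their day counts.
Then 15 days into May 2068.
Total: 29 + 30 + 31 + 30 + 31 + 31 + 30 + 31 + 30 + 31 + 31 + 29 + 31 + 30 + 15 = 440.

440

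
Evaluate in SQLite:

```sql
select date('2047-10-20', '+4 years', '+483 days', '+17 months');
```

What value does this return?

2054-07-14

Adding +4 years to 2047-10-20 gives 2051-10-20.
Applying '+483 days' to 2051-10-20: counting 483 days forward gives 2053-02-14.
Adding +17 months to 2053-02-14 gives 2054-07-14.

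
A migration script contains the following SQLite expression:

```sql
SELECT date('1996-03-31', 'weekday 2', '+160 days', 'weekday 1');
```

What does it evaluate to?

`weekday 2` advances to the next Tuesday; 1996-03-31 is a Sunday, so it moves forward to 1996-04-02.
Applying '+160 days' to 1996-04-02: counting 160 days forward gives 1996-09-09.
`weekday 1` advances to the next Monday; 1996-09-09 is already a Monday, so it stays at 1996-09-09.

1996-09-09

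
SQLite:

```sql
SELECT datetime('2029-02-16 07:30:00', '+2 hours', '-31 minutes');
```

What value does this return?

2029-02-16 08:59:00

+2 hours from 2029-02-16 07:30:00 is 2029-02-16 09:30:00.
-31 minutes from 2029-02-16 09:30:00 is 2029-02-16 08:59:00.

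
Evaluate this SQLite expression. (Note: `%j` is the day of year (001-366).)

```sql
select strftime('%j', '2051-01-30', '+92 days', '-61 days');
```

First apply '+92 days', '-61 days': 2051-01-30 → 2051-03-02.
Day-of-year for 2051-03-02: days since 2051-01-01 inclusive = 61, zero-padded to 061.

061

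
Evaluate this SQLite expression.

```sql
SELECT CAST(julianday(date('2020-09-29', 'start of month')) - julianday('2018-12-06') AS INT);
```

`start of month` rewinds 2020-09-29 to 2020-09-01.
25 days remain in December 2018 after the 6th (31 − 6).
Full months from January 2019 through August 2020 contribute their day counts.
Then 1 day into September 2020.
Total: 25 + 31 + 28 + 31 + 30 + 31 + 30 + 31 + 31 + 30 + 31 + 30 + 31 + 31 + 29 + 31 + 30 + 31 + 30 + 31 + 31 + 1 = 635.

635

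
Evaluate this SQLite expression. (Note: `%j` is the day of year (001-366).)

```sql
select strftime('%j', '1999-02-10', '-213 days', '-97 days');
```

096

First apply '-213 days', '-97 days': 1999-02-10 → 1998-04-06.
Day-of-year for 1998-04-06: days since 1998-01-01 inclusive = 96, zero-padded to 096.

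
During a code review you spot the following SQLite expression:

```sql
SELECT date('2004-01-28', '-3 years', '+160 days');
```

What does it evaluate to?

2001-07-07

Adding -3 years to 2004-01-28 gives 2001-01-28.
Applying '+160 days' to 2001-01-28: counting 160 days forward gives 2001-07-07.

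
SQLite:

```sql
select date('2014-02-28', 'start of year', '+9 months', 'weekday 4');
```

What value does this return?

2014-10-02

`start of year` rewinds 2014-02-28 to 2014-01-01.
Adding +9 months to 2014-01-01 gives 2014-10-01.
`weekday 4` advances to the next Thursday; 2014-10-01 is a Wednesday, so it moves forward to 2014-10-02.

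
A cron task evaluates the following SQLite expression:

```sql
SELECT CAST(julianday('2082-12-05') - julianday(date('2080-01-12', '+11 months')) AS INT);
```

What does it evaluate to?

723

Adding +11 months to 2080-01-12 gives 2080-12-12.
19 days remain in December 2080 after the 12th (31 − 12).
Full months from January 2081 through November 2082 contribute their day counts.
Then 5 days into December 2082.
Total: 19 + 31 + 28 + 31 + 30 + 31 + 30 + 31 + 31 + 30 + 31 + 30 + 31 + 31 + 28 + 31 + 30 + 31 + 30 + 31 + 31 + 30 + 31 + 30 + 5 = 723.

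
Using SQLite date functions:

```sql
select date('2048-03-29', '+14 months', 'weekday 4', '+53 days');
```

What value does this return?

Adding +14 months to 2048-03-29 gives 2049-05-29.
`weekday 4` advances to the next Thursday; 2049-05-29 is a Saturday, so it moves forward to 2049-06-03.
Applying '+53 days' to 2049-06-03: counting 53 days forward gives 2049-07-26.

2049-07-26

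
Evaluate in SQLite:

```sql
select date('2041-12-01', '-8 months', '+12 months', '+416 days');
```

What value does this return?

2043-05-22

Adding -8 months to 2041-12-01 gives 2041-04-01.
Adding +12 months to 2041-04-01 gives 2042-04-01.
Applying '+416 days' to 2042-04-01: counting 416 days forward gives 2043-05-22.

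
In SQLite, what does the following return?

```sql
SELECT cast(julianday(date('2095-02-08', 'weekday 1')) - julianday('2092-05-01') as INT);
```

1019

`weekday 1` advances to the next Monday; 2095-02-08 is a Tuesday, so it moves forward to 2095-02-14.
30 days remain in May 2092 after the 1st (31 − 1).
Full months from June 2092 through January 2095 contribute their day counts.
Then 14 days into February 2095.
Total: 30 + 30 + 31 + 31 + 30 + 31 + 30 + 31 + 31 + 28 + 31 + 30 + 31 + 30 + 31 + 31 + 30 + 31 + 30 + 31 + 31 + 28 + 31 + 30 + 31 + 30 + 31 + 31 + 30 + 31 + 30 + 31 + 31 + 14 = 1019.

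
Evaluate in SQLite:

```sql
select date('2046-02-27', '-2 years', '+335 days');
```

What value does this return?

2045-01-27

Adding -2 years to 2046-02-27 gives 2044-02-27.
Applying '+335 days' to 2044-02-27: counting 335 days forward gives 2045-01-27.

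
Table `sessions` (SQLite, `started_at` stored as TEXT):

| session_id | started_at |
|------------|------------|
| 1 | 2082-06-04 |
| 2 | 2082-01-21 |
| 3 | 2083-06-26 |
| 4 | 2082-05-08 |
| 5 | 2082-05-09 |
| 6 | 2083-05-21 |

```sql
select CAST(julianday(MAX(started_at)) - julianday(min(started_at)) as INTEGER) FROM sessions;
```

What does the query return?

MIN = 2082-01-21, MAX = 2083-06-26.
10 days remain in January 2082 after the 21st (31 − 21).
Full months from February 2082 through May 2083 contribute their day counts.
Then 26 days into June 2083.
Total: 10 + 28 + 31 + 30 + 31 + 30 + 31 + 31 + 30 + 31 + 30 + 31 + 31 + 28 + 31 + 30 + 31 + 26 = 521.

521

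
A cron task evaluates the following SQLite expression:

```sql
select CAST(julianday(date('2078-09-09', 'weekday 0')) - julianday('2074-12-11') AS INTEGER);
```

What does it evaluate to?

1370

`weekday 0` advances to the next Sunday; 2078-09-09 is a Friday, so it moves forward to 2078-09-11.
20 days remain in December 2074 after the 11th (31 − 11).
Full months from January 2075 through August 2078 contribute their day counts.
Then 11 days into September 2078.
Total: 20 + 31 + 28 + 31 + 30 + 31 + 30 + 31 + 31 + 30 + 31 + 30 + 31 + 31 + 29 + 31 + 30 + 31 + 30 + 31 + 31 + 30 + 31 + 30 + 31 + 31 + 28 + 31 + 30 + 31 + 30 + 31 + 31 + 30 + 31 + 30 + 31 + 31 + 28 + 31 + 30 + 31 + 30 + 31 + 31 + 11 = 1370.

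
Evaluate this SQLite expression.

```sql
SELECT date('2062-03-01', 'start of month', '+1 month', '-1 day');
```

`start of month` rewinds 2062-03-01 to 2062-03-01.
Adding +1 month to 2062-03-01 gives 2062-04-01.
Going back 1 day from 2062-04-01 reaches 2062-03-31 (last day of March, 31 days).

2062-03-31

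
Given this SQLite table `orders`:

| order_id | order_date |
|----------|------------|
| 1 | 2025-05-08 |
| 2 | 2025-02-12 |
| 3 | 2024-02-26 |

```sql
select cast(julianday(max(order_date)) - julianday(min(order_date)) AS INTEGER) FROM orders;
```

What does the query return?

437

MIN = 2024-02-26, MAX = 2025-05-08.
3 days remain in February 2024 after the 26th (29 − 26).
Full months from March 2024 through April 2025 contribute their day counts.
Then 8 days into May 2025.
Total: 3 + 31 + 30 + 31 + 30 + 31 + 31 + 30 + 31 + 30 + 31 + 31 + 28 + 31 + 30 + 8 = 437.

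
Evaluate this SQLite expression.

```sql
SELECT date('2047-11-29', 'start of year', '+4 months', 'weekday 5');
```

`start of year` rewinds 2047-11-29 to 2047-01-01.
Adding +4 months to 2047-01-01 gives 2047-05-01.
`weekday 5` advances to the next Friday; 2047-05-01 is a Wednesday, so it moves forward to 2047-05-03.

2047-05-03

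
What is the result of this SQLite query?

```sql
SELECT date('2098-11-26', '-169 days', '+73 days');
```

2098-08-22

Applying '-169 days' to 2098-11-26: counting 169 days back gives 2098-06-10.
Applying '+73 days' to 2098-06-10: counting 73 days forward gives 2098-08-22.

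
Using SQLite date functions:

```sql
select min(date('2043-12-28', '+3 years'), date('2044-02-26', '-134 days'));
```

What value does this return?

2043-10-15

date('2043-12-28', '+3 years') → 2046-12-28.
date('2044-02-26', '-134 days') → 2043-10-15.
Earlier of the two is 2043-10-15.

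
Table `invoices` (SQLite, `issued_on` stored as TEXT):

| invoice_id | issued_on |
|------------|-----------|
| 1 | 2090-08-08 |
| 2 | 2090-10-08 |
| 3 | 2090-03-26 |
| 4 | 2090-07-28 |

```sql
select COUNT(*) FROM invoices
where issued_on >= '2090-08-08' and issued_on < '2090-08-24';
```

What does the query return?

Rows in [2090-08-08, 2090-08-24): 2090-08-08 → 1 row.

1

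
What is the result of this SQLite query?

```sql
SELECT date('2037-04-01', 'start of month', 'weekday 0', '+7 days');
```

`start of month` rewinds 2037-04-01 to 2037-04-01.
`weekday 0` advances to the next Sunday; 2037-04-01 is a Wednesday, so it moves forward to 2037-04-05.
Advancing 7 more days within April lands on 2037-04-12.

2037-04-12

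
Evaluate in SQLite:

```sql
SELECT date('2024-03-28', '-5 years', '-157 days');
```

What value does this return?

Adding -5 years to 2024-03-28 gives 2019-03-28.
Applying '-157 days' to 2019-03-28: counting 157 days back gives 2018-10-22.

2018-10-22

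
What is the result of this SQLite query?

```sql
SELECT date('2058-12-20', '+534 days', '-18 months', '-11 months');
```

Applying '+534 days' to 2058-12-20: counting 534 days forward gives 2060-06-06.
Adding -18 months to 2060-06-06 gives 2058-12-06.
Adding -11 months to 2058-12-06 gives 2058-01-06.

2058-01-06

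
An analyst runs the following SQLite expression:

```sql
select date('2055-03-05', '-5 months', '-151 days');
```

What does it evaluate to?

Adding -5 months to 2055-03-05 gives 2054-10-05.
Applying '-151 days' to 2054-10-05: counting 151 days back gives 2054-05-07.

2054-05-07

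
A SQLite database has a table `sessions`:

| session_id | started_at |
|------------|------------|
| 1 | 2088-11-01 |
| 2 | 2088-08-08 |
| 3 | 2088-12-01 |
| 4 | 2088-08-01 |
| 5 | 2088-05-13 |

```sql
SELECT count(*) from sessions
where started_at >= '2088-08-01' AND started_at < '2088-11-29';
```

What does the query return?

3

Rows in [2088-08-01, 2088-11-29): 2088-11-01, 2088-08-08, 2088-08-01 → 3 rows.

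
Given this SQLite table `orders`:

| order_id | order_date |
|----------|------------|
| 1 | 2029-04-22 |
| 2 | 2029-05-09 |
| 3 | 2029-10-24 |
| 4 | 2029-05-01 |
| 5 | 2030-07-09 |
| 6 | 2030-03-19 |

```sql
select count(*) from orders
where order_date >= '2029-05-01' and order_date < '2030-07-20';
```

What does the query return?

Rows in [2029-05-01, 2030-07-20): 2029-05-09, 2029-10-24, 2029-05-01, 2030-07-09, 2030-03-19 → 5 rows.

5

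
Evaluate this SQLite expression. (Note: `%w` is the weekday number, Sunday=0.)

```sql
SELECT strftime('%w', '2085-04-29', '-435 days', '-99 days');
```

5

First apply '-435 days', '-99 days': 2085-04-29 → 2083-11-12.
2083-11-12 is a Friday; with Sunday=0 that is 5.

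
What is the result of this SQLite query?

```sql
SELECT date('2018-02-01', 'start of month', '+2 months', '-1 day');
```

`start of month` rewinds 2018-02-01 to 2018-02-01.
Adding +2 months to 2018-02-01 gives 2018-04-01.
Going back 1 day from 2018-04-01 reaches 2018-03-31 (last day of March, 31 days).

2018-03-31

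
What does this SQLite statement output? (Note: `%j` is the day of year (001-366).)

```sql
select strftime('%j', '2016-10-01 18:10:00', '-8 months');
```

First apply '-8 months': 2016-10-01 18:10:00 → 2016-02-01 18:10:00.
Day-of-year for 2016-02-01: days since 2016-01-01 inclusive = 32, zero-padded to 032.

032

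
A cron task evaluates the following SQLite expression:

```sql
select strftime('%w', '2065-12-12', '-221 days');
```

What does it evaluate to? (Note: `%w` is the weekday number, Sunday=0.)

2

First apply '-221 days': 2065-12-12 → 2065-05-05.
2065-05-05 is a Tuesday; with Sunday=0 that is 2.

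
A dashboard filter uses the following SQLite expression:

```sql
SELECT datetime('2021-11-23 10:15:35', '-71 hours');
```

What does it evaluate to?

2021-11-20 11:15:35

-71 hours from 2021-11-23 10:15:35 is 2021-11-20 11:15:35 (crosses midnight).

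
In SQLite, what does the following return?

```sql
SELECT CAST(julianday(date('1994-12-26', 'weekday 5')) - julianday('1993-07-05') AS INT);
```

`weekday 5` advances to the next Friday; 1994-12-26 is a Monday, so it moves forward to 1994-12-30.
26 days remain in July 1993 after the 5th (31 − 5).
Full months from August 1993 through November 1994 contribute their day counts.
Then 30 days into December 1994.
Total: 26 + 31 + 30 + 31 + 30 + 31 + 31 + 28 + 31 + 30 + 31 + 30 + 31 + 31 + 30 + 31 + 30 + 30 = 543.

543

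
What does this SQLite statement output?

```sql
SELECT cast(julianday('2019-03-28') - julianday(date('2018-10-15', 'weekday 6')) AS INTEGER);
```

`weekday 6` advances to the next Saturday; 2018-10-15 is a Monday, so it moves forward to 2018-10-20.
11 days remain in October 2018 after the 20th (31 − 20).
November 2018: 30 days.
December 2018: 31 days.
January 2019: 31 days.
February 2019: 28 days.
Then 28 days into March 2019.
Total: 11 + 30 + 31 + 31 + 28 + 28 = 159.

159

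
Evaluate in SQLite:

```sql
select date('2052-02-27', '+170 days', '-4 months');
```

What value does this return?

Applying '+170 days' to 2052-02-27: counting 170 days forward gives 2052-08-15.
Adding -4 months to 2052-08-15 gives 2052-04-15.

2052-04-15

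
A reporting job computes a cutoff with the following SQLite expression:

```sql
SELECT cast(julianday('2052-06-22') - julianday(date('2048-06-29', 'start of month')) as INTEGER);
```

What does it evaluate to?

`start of month` rewinds 2048-06-29 to 2048-06-01.
29 days remain in June 2048 after the 1st (30 − 1).
Full months from July 2048 through May 2052 contribute their day counts.
Then 22 days into June 2052.
Total: 29 + 31 + 31 + 30 + 31 + 30 + 31 + 31 + 28 + 31 + 30 + 31 + 30 + 31 + 31 + 30 + 31 + 30 + 31 + 31 + 28 + 31 + 30 + 31 + 30 + 31 + 31 + 30 + 31 + 30 + 31 + 31 + 28 + 31 + 30 + 31 + 30 + 31 + 31 + 30 + 31 + 30 + 31 + 31 + 29 + 31 + 30 + 31 + 22 = 1482.

1482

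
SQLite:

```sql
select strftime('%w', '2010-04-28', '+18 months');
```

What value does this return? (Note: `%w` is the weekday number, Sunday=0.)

5

First apply '+18 months': 2010-04-28 → 2011-10-28.
2011-10-28 is a Friday; with Sunday=0 that is 5.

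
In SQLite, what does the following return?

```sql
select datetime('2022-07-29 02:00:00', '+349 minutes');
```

2022-07-29 07:49:00

349 minutes = 5h 49m; +349 minutes from 2022-07-29 02:00:00 is 2022-07-29 07:49:00.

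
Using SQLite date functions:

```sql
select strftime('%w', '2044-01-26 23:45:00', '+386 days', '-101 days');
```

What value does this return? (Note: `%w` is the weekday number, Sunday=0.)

0

First apply '+386 days', '-101 days': 2044-01-26 23:45:00 → 2044-11-06 23:45:00.
2044-11-06 is a Sunday; with Sunday=0 that is 0.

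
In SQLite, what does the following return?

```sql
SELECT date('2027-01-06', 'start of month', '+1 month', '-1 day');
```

2027-01-31

`start of month` rewinds 2027-01-06 to 2027-01-01.
Adding +1 month to 2027-01-01 gives 2027-02-01.
Going back 1 day from 2027-02-01 reaches 2027-01-31 (last day of January, 31 days).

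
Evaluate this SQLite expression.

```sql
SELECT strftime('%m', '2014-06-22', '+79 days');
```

First apply '+79 days': 2014-06-22 → 2014-09-09.
`%m` extracts the 2-digit month (01-12): 09.

09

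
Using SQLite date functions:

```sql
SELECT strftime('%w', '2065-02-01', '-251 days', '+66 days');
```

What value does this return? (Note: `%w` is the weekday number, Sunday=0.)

4

First apply '-251 days', '+66 days': 2065-02-01 → 2064-07-31.
2064-07-31 is a Thursday; with Sunday=0 that is 4.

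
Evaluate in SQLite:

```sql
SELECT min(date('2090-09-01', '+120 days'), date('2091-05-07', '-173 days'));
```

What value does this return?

date('2090-09-01', '+120 days') → 2090-12-30.
date('2091-05-07', '-173 days') → 2090-11-15.
Earlier of the two is 2090-11-15.

2090-11-15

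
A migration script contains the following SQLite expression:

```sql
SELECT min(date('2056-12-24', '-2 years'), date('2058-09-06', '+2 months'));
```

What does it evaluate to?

date('2056-12-24', '-2 years') → 2054-12-24.
date('2058-09-06', '+2 months') → 2058-11-06.
Earlier of the two is 2054-12-24.

2054-12-24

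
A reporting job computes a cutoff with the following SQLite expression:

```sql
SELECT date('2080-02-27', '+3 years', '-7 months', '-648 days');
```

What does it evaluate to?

Adding +3 years to 2080-02-27 gives 2083-02-27.
Adding -7 months to 2083-02-27 gives 2082-07-27.
Applying '-648 days' to 2082-07-27: counting 648 days back gives 2080-10-17.

2080-10-17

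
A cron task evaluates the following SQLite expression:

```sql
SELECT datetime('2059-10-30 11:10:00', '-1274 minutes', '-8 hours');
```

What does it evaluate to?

1274 minutes = 21h 14m; -1274 minutes from 2059-10-30 11:10:00 is 2059-10-29 13:56:00 (crosses midnight).
-8 hours from 2059-10-29 13:56:00 is 2059-10-29 05:56:00.

2059-10-29 05:56:00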